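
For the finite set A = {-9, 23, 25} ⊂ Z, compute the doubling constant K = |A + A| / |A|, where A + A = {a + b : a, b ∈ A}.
K = |A + A| / |A| = 6/3 = 2

Enumerate A + A = {a + b : a, b ∈ A}. With |A| = 3, there are |A|^2 = 9 ordered sum pairs; collecting distinct values, A + A = {-18, 14, 16, 46, 48, 50}, so |A + A| = 6. Thus K = 6/3 = 2. For comparison, the minimum possible |A + A| over all 3-element sets is 2·3 − 1 = 5 (so min K = 5/3), attained only by arithmetic progressions.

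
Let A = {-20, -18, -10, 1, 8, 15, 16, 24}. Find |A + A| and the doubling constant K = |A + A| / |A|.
K = |A + A| / |A| = 32/8 = 4

Enumerate A + A = {a + b : a, b ∈ A}. With |A| = 8, there are |A|^2 = 64 ordered sum pairs; collecting distinct values, A + A = {-40, -38, -36, -30, -28, -20, -19, -17, -12, -10, -9, -5, -4, -3, -2, 2, 4, 5, 6, 9, 14, 16, 17, 23, 24, 25, 30, 31, 32, 39, 40, 48}, so |A + A| = 32. Thus K = 32/8 = 4. For comparison, the minimum possible |A + A| over all 8-element sets is 2·8 − 1 = 15 (so min K = 15/8), attained only by arithmetic progressions.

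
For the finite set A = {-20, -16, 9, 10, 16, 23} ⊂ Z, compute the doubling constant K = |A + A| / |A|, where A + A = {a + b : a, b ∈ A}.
K = |A + A| / |A| = 20/6 = 10/3

Enumerate A + A = {a + b : a, b ∈ A}. With |A| = 6, there are |A|^2 = 36 ordered sum pairs; collecting distinct values, A + A = {-40, -36, -32, -11, -10, -7, -6, -4, 0, 3, 7, 18, 19, 20, 25, 26, 32, 33, 39, 46}, so |A + A| = 20. Thus K = 20/6 = 10/3. For comparison, the minimum possible |A + A| over all 6-element sets is 2·6 − 1 = 11 (so min K = 11/6), attained only by arithmetic progressions.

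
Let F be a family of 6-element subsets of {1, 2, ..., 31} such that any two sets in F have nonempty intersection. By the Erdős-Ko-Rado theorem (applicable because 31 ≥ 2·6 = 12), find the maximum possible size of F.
max |F| = C(30, 5) = 142506

Erdős-Ko-Rado (1961): when n ≥ 2k, max |F| = C(n−1, k−1). The bound is attained by the star {A : i ∈ A} for any fixed i ∈ [n]. Here C(31−1, 6−1) = C(30, 5) = 142506.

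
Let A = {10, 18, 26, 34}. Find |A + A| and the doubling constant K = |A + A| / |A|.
K = |A + A| / |A| = 7/4

Enumerate A + A = {a + b : a, b ∈ A}. With |A| = 4, there are |A|^2 = 16 ordered sum pairs; collecting distinct values, A + A = {20, 28, 36, 44, 52, 60, 68}, so |A + A| = 7. Thus K = 7/4. Here |A + A| = 2|A| − 1 = 7, the minimum possible — so K = 7/4 is minimal, which holds iff A is an arithmetic progression.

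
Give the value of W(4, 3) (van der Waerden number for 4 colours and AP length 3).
W(4, 3) = 76

This is a classical value, W(4, 3) = 76, established by combining an explicit 4-colouring of {1, ..., 75} with no monochromatic 3-AP (giving the lower bound W(4, 3) > 75) and a finite case analysis / exhaustive computer search showing every 4-colouring of {1, ..., 76} has such an AP.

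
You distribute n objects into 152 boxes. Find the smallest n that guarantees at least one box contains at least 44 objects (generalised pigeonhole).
n = (44 − 1)·152 + 1 = 6537

By the generalised pigeonhole principle, to guarantee some box contains ≥ r objects we need more than (r − 1) · k objects total. Threshold: n = (r − 1) · k + 1. With r = 44 and k = 152: n = 43 · 152 + 1 = 6536 + 1 = 6537. For n = 6536 = 43 · 152, we can put exactly 43 objects in every box, avoiding 44 in any single one — so 6537 is tight.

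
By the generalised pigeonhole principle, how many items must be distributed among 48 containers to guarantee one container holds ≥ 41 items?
n = (41 − 1)·48 + 1 = 1921

By the generalised pigeonhole principle, to guarantee some box contains ≥ r objects we need more than (r − 1) · k objects total. Threshold: n = (r − 1) · k + 1. With r = 41 and k = 48: n = 40 · 48 + 1 = 1920 + 1 = 1921. For n = 1920 = 40 · 48, we can put exactly 40 objects in every box, avoiding 41 in any single one — so 1921 is tight.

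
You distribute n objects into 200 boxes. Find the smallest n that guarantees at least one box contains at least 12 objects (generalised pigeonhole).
n = (12 − 1)·200 + 1 = 2201

By the generalised pigeonhole principle, to guarantee some box contains ≥ r objects we need more than (r − 1) · k objects total. Threshold: n = (r − 1) · k + 1. With r = 12 and k = 200: n = 11 · 200 + 1 = 2200 + 1 = 2201. For n = 2200 = 11 · 200, we can put exactly 11 objects in every box, avoiding 12 in any single one — so 2201 is tight.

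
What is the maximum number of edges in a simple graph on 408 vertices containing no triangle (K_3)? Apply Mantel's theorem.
ex(408, K_3) = ⌊408^2/4⌋ = 41616

Mantel (1907): a triangle-free graph on n vertices has at most ⌊n^2/4⌋ edges, with equality for the complete bipartite graph K_{⌊n/2⌋, ⌈n/2⌉}. For n = 408: ⌊408^2/4⌋ = ⌊166464/4⌋ = 41616. The extremal graph is K_{204, 204}, which has 204·204 = 41616 edges.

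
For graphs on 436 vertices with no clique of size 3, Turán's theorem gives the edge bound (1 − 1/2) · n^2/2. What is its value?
Turán density bound = (1/2) · 436^2/2 = 47524

Turán's theorem: ex(n, K_{r+1}) is achieved by the complete r-partite Turán graph T(n, r) with parts as balanced as possible, and is at most (1 − 1/r) · n^2/2. For r = 2, n = 436: the density bound is (1/2) · 190096/2 = 47524. Since 2 ∣ 436, the Turán graph T(436, 2) has parts of equal size 218, and its edge count e(T(436, 2)) = 47524 attains the density bound exactly.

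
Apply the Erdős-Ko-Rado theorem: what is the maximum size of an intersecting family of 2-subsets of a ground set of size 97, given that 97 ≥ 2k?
max |F| = C(96, 1) = 96

The Erdős-Ko-Rado theorem states: for n ≥ 2k, an intersecting family of k-subsets of an n-element set has size at most C(n − 1, k − 1), with equality for 'star' families {A ⊆ [n] : |A| = k, i ∈ A} (fix an element i). For n = 97, k = 2: C(96, 1) = 96.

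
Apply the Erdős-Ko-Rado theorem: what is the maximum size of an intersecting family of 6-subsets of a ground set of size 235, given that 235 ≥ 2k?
max |F| = C(234, 5) = 5600390796

The Erdős-Ko-Rado theorem states: for n ≥ 2k, an intersecting family of k-subsets of an n-element set has size at most C(n − 1, k − 1), with equality for 'star' families {A ⊆ [n] : |A| = k, i ∈ A} (fix an element i). For n = 235, k = 6: C(234, 5) = 5600390796.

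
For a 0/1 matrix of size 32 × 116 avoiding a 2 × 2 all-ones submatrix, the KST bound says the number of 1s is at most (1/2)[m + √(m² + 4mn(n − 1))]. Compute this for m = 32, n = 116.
z(32, 116; 2, 2) ≤ (1/2)[32 + √(32² + 4·32·116·115)] = (1/2)[32 + √1708544] = 669.5564

Kővári–Sós–Turán: let r_1, ..., r_32 be the row sums and z = Σ r_i the total number of 1s. Each pair of columns can share at most one row with both entries 1 (else a 2×2 all-ones block appears), so Σ_i C(r_i, 2) ≤ C(116, 2) = 6670. By convexity Σ_i C(r_i, 2) ≥ 32·C(z/32, 2) = z(z − 32)/(2·32), giving z² − 32z − 32·116·115 ≤ 0 and hence z ≤ (1/2)[32 + √(1024 + 4·426880)] = (1/2)[32 + √1708544] ≈ (1/2)(32 + 1307.1128) = 669.5564.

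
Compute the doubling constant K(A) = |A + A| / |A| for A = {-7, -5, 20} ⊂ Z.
K = |A + A| / |A| = 6/3 = 2

Enumerate A + A = {a + b : a, b ∈ A}. With |A| = 3, there are |A|^2 = 9 ordered sum pairs; collecting distinct values, A + A = {-14, -12, -10, 13, 15, 40}, so |A + A| = 6. Thus K = 6/3 = 2. For comparison, the minimum possible |A + A| over all 3-element sets is 2·3 − 1 = 5 (so min K = 5/3), attained only by arithmetic progressions.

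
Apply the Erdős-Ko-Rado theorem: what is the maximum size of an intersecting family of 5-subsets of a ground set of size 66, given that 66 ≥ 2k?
max |F| = C(65, 4) = 677040

The Erdős-Ko-Rado theorem states: for n ≥ 2k, an intersecting family of k-subsets of an n-element set has size at most C(n − 1, k − 1), with equality for 'star' families {A ⊆ [n] : |A| = k, i ∈ A} (fix an element i). For n = 66, k = 5: C(65, 4) = 677040.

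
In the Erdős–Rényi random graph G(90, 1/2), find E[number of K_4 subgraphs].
E[# K_4] = C(90, 4) · (1/2)^C(4, 2) = 2555190 / 2^6 = 1277595/32 = 39924.84375

For each 4-subset S of vertices (there are C(90, 4) = 2555190 such S), let X_S = 1 if S induces a K_4 (all C(4, 2) = 6 edges present). Then P(X_S = 1) = (1/2)^6 = 1/64. By linearity of expectation, E[# K_4] = C(90, 4) · (1/2)^6 = 2555190 / 64 = 1277595/32 = 39924.84375.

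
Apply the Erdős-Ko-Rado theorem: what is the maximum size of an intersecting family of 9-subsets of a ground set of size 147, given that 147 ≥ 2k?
max |F| = C(146, 8) = 4212589656990

Erdős-Ko-Rado (1961): when n ≥ 2k, max |F| = C(n−1, k−1). The bound is attained by the star {A : i ∈ A} for any fixed i ∈ [n]. Here C(147−1, 9−1) = C(146, 8) = 4212589656990.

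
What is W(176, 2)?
W(176, 2) = 176 + 1 = 177

A 2-term AP is any pair of integers, so a monochromatic 2-AP exists iff some colour is used at least twice. With 176 colours, the colouring i ↦ i on {1, ..., 176} uses each colour once, avoiding any monochromatic pair, so W(176, 2) > 176. For {1, ..., 177}, pigeonhole forces two integers of the same colour, which form a monochromatic 2-AP. Hence W(176, 2) = 177.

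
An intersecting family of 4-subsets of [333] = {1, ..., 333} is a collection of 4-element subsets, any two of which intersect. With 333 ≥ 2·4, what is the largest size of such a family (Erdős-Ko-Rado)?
max |F| = C(332, 3) = 6044060

Erdős-Ko-Rado (1961): when n ≥ 2k, max |F| = C(n−1, k−1). The bound is attained by the star {A : i ∈ A} for any fixed i ∈ [n]. Here C(333−1, 4−1) = C(332, 3) = 6044060.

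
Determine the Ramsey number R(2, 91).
R(2, 91) = 91

R(2, k) = k for all k ≥ 2: in a 2-colouring of K_k, either some edge is red (a red K_2) or all edges are blue (a blue K_k). And K_{90} coloured all-blue has no blue K_91, so R(2, 91) > 90. Hence R(2, 91) = 91.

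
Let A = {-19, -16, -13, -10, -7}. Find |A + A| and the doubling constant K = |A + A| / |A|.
K = |A + A| / |A| = 9/5

Enumerate A + A = {a + b : a, b ∈ A}. With |A| = 5, there are |A|^2 = 25 ordered sum pairs; collecting distinct values, A + A = {-38, -35, -32, -29, -26, -23, -20, -17, -14}, so |A + A| = 9. Thus K = 9/5. Here |A + A| = 2|A| − 1 = 9, the minimum possible — so K = 9/5 is minimal, which holds iff A is an arithmetic progression.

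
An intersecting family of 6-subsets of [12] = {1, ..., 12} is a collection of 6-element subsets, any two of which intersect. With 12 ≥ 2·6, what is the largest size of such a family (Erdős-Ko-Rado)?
max |F| = C(11, 5) = 462

Erdős-Ko-Rado (1961): when n ≥ 2k, max |F| = C(n−1, k−1). The bound is attained by the star {A : i ∈ A} for any fixed i ∈ [n]. Here C(12−1, 6−1) = C(11, 5) = 462.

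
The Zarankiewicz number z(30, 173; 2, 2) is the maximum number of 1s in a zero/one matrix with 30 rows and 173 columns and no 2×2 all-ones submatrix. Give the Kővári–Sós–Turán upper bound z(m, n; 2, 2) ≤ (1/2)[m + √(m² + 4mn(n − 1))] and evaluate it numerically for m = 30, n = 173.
z(30, 173; 2, 2) ≤ (1/2)[30 + √(30² + 4·30·173·172)] = (1/2)[30 + √3571620] = 959.9365

Kővári–Sós–Turán: let r_1, ..., r_30 be the row sums and z = Σ r_i the total number of 1s. Each pair of columns can share at most one row with both entries 1 (else a 2×2 all-ones block appears), so Σ_i C(r_i, 2) ≤ C(173, 2) = 14878. By convexity Σ_i C(r_i, 2) ≥ 30·C(z/30, 2) = z(z − 30)/(2·30), giving z² − 30z − 30·173·172 ≤ 0 and hence z ≤ (1/2)[30 + √(900 + 4·892680)] = (1/2)[30 + √3571620] ≈ (1/2)(30 + 1889.873) = 959.9365.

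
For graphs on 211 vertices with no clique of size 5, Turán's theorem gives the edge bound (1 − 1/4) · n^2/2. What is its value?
Turán density bound = (3/4) · 211^2/2 = 133563/8 ≈ 16695.375

Turán's theorem: ex(n, K_{r+1}) is achieved by the complete r-partite Turán graph T(n, r) with parts as balanced as possible, and is at most (1 − 1/r) · n^2/2. For r = 4, n = 211: the density bound is (3/4) · 44521/2 = 133563/8 ≈ 16695.375. The integer-valued extremum is e(T(211, 4)) = 16695, which is strictly less than the density bound 133563/8 since 4 ∤ 211 (the parts of T(211, 4) cannot all be equal).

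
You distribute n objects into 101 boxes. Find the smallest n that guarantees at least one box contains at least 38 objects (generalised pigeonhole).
n = (38 − 1)·101 + 1 = 3738

By the generalised pigeonhole principle, to guarantee some box contains ≥ r objects we need more than (r − 1) · k objects total. Threshold: n = (r − 1) · k + 1. With r = 38 and k = 101: n = 37 · 101 + 1 = 3737 + 1 = 3738. For n = 3737 = 37 · 101, we can put exactly 37 objects in every box, avoiding 38 in any single one — so 3738 is tight.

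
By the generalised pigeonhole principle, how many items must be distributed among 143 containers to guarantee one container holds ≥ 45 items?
n = (45 − 1)·143 + 1 = 6293

By the generalised pigeonhole principle, to guarantee some box contains ≥ r objects we need more than (r − 1) · k objects total. Threshold: n = (r − 1) · k + 1. With r = 45 and k = 143: n = 44 · 143 + 1 = 6292 + 1 = 6293. For n = 6292 = 44 · 143, we can put exactly 44 objects in every box, avoiding 45 in any single one — so 6293 is tight.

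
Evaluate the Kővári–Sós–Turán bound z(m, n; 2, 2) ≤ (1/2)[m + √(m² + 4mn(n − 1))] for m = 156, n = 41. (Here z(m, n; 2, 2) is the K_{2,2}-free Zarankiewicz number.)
z(156, 41; 2, 2) ≤ (1/2)[156 + √(156² + 4·156·41·40)] = (1/2)[156 + √1047696] = 589.7851

Kővári–Sós–Turán: let r_1, ..., r_156 be the row sums and z = Σ r_i the total number of 1s. Each pair of columns can share at most one row with both entries 1 (else a 2×2 all-ones block appears), so Σ_i C(r_i, 2) ≤ C(41, 2) = 820. By convexity Σ_i C(r_i, 2) ≥ 156·C(z/156, 2) = z(z − 156)/(2·156), giving z² − 156z − 156·41·40 ≤ 0 and hence z ≤ (1/2)[156 + √(24336 + 4·255840)] = (1/2)[156 + √1047696] ≈ (1/2)(156 + 1023.5702) = 589.7851.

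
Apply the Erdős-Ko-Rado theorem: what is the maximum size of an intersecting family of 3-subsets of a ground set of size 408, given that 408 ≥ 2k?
max |F| = C(407, 2) = 82621

Erdős-Ko-Rado (1961): when n ≥ 2k, max |F| = C(n−1, k−1). The bound is attained by the star {A : i ∈ A} for any fixed i ∈ [n]. Here C(408−1, 3−1) = C(407, 2) = 82621.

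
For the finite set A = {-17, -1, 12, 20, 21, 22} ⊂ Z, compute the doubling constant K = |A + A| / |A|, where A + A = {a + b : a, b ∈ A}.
K = |A + A| / |A| = 20/6 = 10/3

Enumerate A + A = {a + b : a, b ∈ A}. With |A| = 6, there are |A|^2 = 36 ordered sum pairs; collecting distinct values, A + A = {-34, -18, -5, -2, 3, 4, 5, 11, 19, 20, 21, 24, 32, 33, 34, 40, 41, 42, 43, 44}, so |A + A| = 20. Thus K = 20/6 = 10/3. For comparison, the minimum possible |A + A| over all 6-element sets is 2·6 − 1 = 11 (so min K = 11/6), attained only by arithmetic progressions.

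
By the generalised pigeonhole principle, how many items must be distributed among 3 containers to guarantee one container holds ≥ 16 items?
n = (16 − 1)·3 + 1 = 46

By the generalised pigeonhole principle, to guarantee some box contains ≥ r objects we need more than (r − 1) · k objects total. Threshold: n = (r − 1) · k + 1. With r = 16 and k = 3: n = 15 · 3 + 1 = 45 + 1 = 46. For n = 45 = 15 · 3, we can put exactly 15 objects in every box, avoiding 16 in any single one — so 46 is tight.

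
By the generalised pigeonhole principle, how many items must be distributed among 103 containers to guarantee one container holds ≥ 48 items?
n = (48 − 1)·103 + 1 = 4842

By the generalised pigeonhole principle, to guarantee some box contains ≥ r objects we need more than (r − 1) · k objects total. Threshold: n = (r − 1) · k + 1. With r = 48 and k = 103: n = 47 · 103 + 1 = 4841 + 1 = 4842. For n = 4841 = 47 · 103, we can put exactly 47 objects in every box, avoiding 48 in any single one — so 4842 is tight.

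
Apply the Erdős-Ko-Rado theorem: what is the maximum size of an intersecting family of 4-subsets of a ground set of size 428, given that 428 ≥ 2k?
max |F| = C(427, 3) = 12884725

The Erdős-Ko-Rado theorem states: for n ≥ 2k, an intersecting family of k-subsets of an n-element set has size at most C(n − 1, k − 1), with equality for 'star' families {A ⊆ [n] : |A| = k, i ∈ A} (fix an element i). For n = 428, k = 4: C(427, 3) = 12884725.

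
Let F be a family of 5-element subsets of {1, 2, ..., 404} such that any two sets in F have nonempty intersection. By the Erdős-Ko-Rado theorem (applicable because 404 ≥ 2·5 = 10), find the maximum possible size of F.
max |F| = C(403, 4) = 1082740100

The Erdős-Ko-Rado theorem states: for n ≥ 2k, an intersecting family of k-subsets of an n-element set has size at most C(n − 1, k − 1), with equality for 'star' families {A ⊆ [n] : |A| = k, i ∈ A} (fix an element i). For n = 404, k = 5: C(403, 4) = 1082740100.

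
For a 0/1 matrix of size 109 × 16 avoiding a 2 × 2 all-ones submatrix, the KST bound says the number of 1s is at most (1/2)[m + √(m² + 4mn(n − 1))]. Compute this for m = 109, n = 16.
z(109, 16; 2, 2) ≤ (1/2)[109 + √(109² + 4·109·16·15)] = (1/2)[109 + √116521] = 225.1759

Kővári–Sós–Turán: let r_1, ..., r_109 be the row sums and z = Σ r_i the total number of 1s. Each pair of columns can share at most one row with both entries 1 (else a 2×2 all-ones block appears), so Σ_i C(r_i, 2) ≤ C(16, 2) = 120. By convexity Σ_i C(r_i, 2) ≥ 109·C(z/109, 2) = z(z − 109)/(2·109), giving z² − 109z − 109·16·15 ≤ 0 and hence z ≤ (1/2)[109 + √(11881 + 4·26160)] = (1/2)[109 + √116521] ≈ (1/2)(109 + 341.3517) = 225.1759.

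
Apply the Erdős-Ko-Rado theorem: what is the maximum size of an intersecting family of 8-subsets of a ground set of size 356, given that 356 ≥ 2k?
max |F| = C(355, 7) = 132836992774200

The Erdős-Ko-Rado theorem states: for n ≥ 2k, an intersecting family of k-subsets of an n-element set has size at most C(n − 1, k − 1), with equality for 'star' families {A ⊆ [n] : |A| = k, i ∈ A} (fix an element i). For n = 356, k = 8: C(355, 7) = 132836992774200.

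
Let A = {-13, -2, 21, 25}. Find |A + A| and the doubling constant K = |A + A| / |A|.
K = |A + A| / |A| = 10/4 = 5/2

Enumerate A + A = {a + b : a, b ∈ A}. With |A| = 4, there are |A|^2 = 16 ordered sum pairs; collecting distinct values, A + A = {-26, -15, -4, 8, 12, 19, 23, 42, 46, 50}, so |A + A| = 10. Thus K = 10/4 = 5/2. For comparison, the minimum possible |A + A| over all 4-element sets is 2·4 − 1 = 7 (so min K = 7/4), attained only by arithmetic progressions.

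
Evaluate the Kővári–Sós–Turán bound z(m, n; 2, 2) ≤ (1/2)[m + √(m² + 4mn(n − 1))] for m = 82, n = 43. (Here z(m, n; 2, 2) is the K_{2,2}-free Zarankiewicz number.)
z(82, 43; 2, 2) ≤ (1/2)[82 + √(82² + 4·82·43·42)] = (1/2)[82 + √599092] = 428.0052

Kővári–Sós–Turán: let r_1, ..., r_82 be the row sums and z = Σ r_i the total number of 1s. Each pair of columns can share at most one row with both entries 1 (else a 2×2 all-ones block appears), so Σ_i C(r_i, 2) ≤ C(43, 2) = 903. By convexity Σ_i C(r_i, 2) ≥ 82·C(z/82, 2) = z(z − 82)/(2·82), giving z² − 82z − 82·43·42 ≤ 0 and hence z ≤ (1/2)[82 + √(6724 + 4·148092)] = (1/2)[82 + √599092] ≈ (1/2)(82 + 774.0103) = 428.0052.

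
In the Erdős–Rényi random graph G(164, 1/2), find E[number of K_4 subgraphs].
E[# K_4] = C(164, 4) · (1/2)^C(4, 2) = 29051001 / 2^6 = 453921.890625

For each 4-subset S of vertices (there are C(164, 4) = 29051001 such S), let X_S = 1 if S induces a K_4 (all C(4, 2) = 6 edges present). Then P(X_S = 1) = (1/2)^6 = 1/64. By linearity of expectation, E[# K_4] = C(164, 4) · (1/2)^6 = 29051001 / 64 = 453921.890625.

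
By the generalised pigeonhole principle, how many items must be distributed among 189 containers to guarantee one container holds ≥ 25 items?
n = (25 − 1)·189 + 1 = 4537

By the generalised pigeonhole principle, to guarantee some box contains ≥ r objects we need more than (r − 1) · k objects total. Threshold: n = (r − 1) · k + 1. With r = 25 and k = 189: n = 24 · 189 + 1 = 4536 + 1 = 4537. For n = 4536 = 24 · 189, we can put exactly 24 objects in every box, avoiding 25 in any single one — so 4537 is tight.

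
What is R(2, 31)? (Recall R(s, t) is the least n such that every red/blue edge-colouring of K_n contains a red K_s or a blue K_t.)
R(2, 31) = 31

R(2, k) = k for all k ≥ 2: in a 2-colouring of K_k, either some edge is red (a red K_2) or all edges are blue (a blue K_k). And K_{30} coloured all-blue has no blue K_31, so R(2, 31) > 30. Hence R(2, 31) = 31.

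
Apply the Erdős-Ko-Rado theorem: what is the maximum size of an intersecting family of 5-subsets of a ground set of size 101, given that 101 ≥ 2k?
max |F| = C(100, 4) = 3921225

Erdős-Ko-Rado (1961): when n ≥ 2k, max |F| = C(n−1, k−1). The bound is attained by the star {A : i ∈ A} for any fixed i ∈ [n]. Here C(101−1, 5−1) = C(100, 4) = 3921225.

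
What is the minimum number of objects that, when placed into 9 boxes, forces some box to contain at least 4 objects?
n = (4 − 1)·9 + 1 = 28

By the generalised pigeonhole principle, to guarantee some box contains ≥ r objects we need more than (r − 1) · k objects total. Threshold: n = (r − 1) · k + 1. With r = 4 and k = 9: n = 3 · 9 + 1 = 27 + 1 = 28. For n = 27 = 3 · 9, we can put exactly 3 objects in every box, avoiding 4 in any single one — so 28 is tight.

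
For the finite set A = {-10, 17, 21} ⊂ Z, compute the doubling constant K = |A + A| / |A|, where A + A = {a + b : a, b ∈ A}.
K = |A + A| / |A| = 6/3 = 2

Enumerate A + A = {a + b : a, b ∈ A}. With |A| = 3, there are |A|^2 = 9 ordered sum pairs; collecting distinct values, A + A = {-20, 7, 11, 34, 38, 42}, so |A + A| = 6. Thus K = 6/3 = 2. For comparison, the minimum possible |A + A| over all 3-element sets is 2·3 − 1 = 5 (so min K = 5/3), attained only by arithmetic progressions.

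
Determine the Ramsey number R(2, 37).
R(2, 37) = 37

R(2, k) = k for all k ≥ 2: in a 2-colouring of K_k, either some edge is red (a red K_2) or all edges are blue (a blue K_k). And K_{36} coloured all-blue has no blue K_37, so R(2, 37) > 36. Hence R(2, 37) = 37.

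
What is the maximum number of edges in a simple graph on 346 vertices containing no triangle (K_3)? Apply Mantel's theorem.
ex(346, K_3) = ⌊346^2/4⌋ = 29929

Mantel (1907): a triangle-free graph on n vertices has at most ⌊n^2/4⌋ edges, with equality for the complete bipartite graph K_{⌊n/2⌋, ⌈n/2⌉}. For n = 346: ⌊346^2/4⌋ = ⌊119716/4⌋ = 29929. The extremal graph is K_{173, 173}, which has 173·173 = 29929 edges.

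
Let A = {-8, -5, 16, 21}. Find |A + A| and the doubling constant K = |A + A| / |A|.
K = |A + A| / |A| = 10/4 = 5/2

Enumerate A + A = {a + b : a, b ∈ A}. With |A| = 4, there are |A|^2 = 16 ordered sum pairs; collecting distinct values, A + A = {-16, -13, -10, 8, 11, 13, 16, 32, 37, 42}, so |A + A| = 10. Thus K = 10/4 = 5/2. For comparison, the minimum possible |A + A| over all 4-element sets is 2·4 − 1 = 7 (so min K = 7/4), attained only by arithmetic progressions.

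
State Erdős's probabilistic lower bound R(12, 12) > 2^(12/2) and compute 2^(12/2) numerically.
2^(12/2) = 64; so R(12, 12) > 64

Colour each edge of K_n uniformly at random with red/blue. The expected number of monochromatic K_12 is C(n, 12) · 2 · 2^(−C(12,2)). If C(n, 12) · 2^(1 − C(12,2)) < 1, then with positive probability no monochromatic K_12 exists, so R(12, 12) > n. The standard estimate C(n, 12) ≤ n^12/12! shows this inequality holds whenever n ≤ 2^(12/2) (since 12! · 2^(C(12,2) − 1) > 2^(12^2/2) ≥ n^12). Hence R(12, 12) > 2^(12/2) = 64.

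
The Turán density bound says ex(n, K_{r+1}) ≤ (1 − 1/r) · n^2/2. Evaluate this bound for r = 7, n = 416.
Turán density bound = (6/7) · 416^2/2 = 519168/7 ≈ 74166.8571

Turán's theorem: ex(n, K_{r+1}) is achieved by the complete r-partite Turán graph T(n, r) with parts as balanced as possible, and is at most (1 − 1/r) · n^2/2. For r = 7, n = 416: the density bound is (6/7) · 173056/2 = 519168/7 ≈ 74166.8571. The integer-valued extremum is e(T(416, 7)) = 74166, which is strictly less than the density bound 519168/7 since 7 ∤ 416 (the parts of T(416, 7) cannot all be equal).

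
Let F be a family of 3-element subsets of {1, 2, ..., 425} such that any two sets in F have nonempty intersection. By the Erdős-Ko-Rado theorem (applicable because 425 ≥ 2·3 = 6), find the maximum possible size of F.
max |F| = C(424, 2) = 89676

The Erdős-Ko-Rado theorem states: for n ≥ 2k, an intersecting family of k-subsets of an n-element set has size at most C(n − 1, k − 1), with equality for 'star' families {A ⊆ [n] : |A| = k, i ∈ A} (fix an element i). For n = 425, k = 3: C(424, 2) = 89676.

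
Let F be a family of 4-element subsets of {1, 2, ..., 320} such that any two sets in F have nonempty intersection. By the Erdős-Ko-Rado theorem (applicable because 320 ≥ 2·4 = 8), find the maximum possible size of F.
max |F| = C(319, 3) = 5359519

The Erdős-Ko-Rado theorem states: for n ≥ 2k, an intersecting family of k-subsets of an n-element set has size at most C(n − 1, k − 1), with equality for 'star' families {A ⊆ [n] : |A| = k, i ∈ A} (fix an element i). For n = 320, k = 4: C(319, 3) = 5359519.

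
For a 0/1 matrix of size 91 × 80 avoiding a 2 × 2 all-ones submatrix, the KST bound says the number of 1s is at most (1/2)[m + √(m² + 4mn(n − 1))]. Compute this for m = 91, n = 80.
z(91, 80; 2, 2) ≤ (1/2)[91 + √(91² + 4·91·80·79)] = (1/2)[91 + √2308761] = 805.2304

Kővári–Sós–Turán: let r_1, ..., r_91 be the row sums and z = Σ r_i the total number of 1s. Each pair of columns can share at most one row with both entries 1 (else a 2×2 all-ones block appears), so Σ_i C(r_i, 2) ≤ C(80, 2) = 3160. By convexity Σ_i C(r_i, 2) ≥ 91·C(z/91, 2) = z(z − 91)/(2·91), giving z² − 91z − 91·80·79 ≤ 0 and hence z ≤ (1/2)[91 + √(8281 + 4·575120)] = (1/2)[91 + √2308761] ≈ (1/2)(91 + 1519.4608) = 805.2304.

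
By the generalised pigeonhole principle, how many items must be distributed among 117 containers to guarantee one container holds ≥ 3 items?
n = (3 − 1)·117 + 1 = 235

By the generalised pigeonhole principle, to guarantee some box contains ≥ r objects we need more than (r − 1) · k objects total. Threshold: n = (r − 1) · k + 1. With r = 3 and k = 117: n = 2 · 117 + 1 = 234 + 1 = 235. For n = 234 = 2 · 117, we can put exactly 2 objects in every box, avoiding 3 in any single one — so 235 is tight.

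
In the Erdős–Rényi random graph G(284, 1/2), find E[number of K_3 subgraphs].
E[# K_3] = C(284, 3) · (1/2)^C(3, 2) = 3777484 / 2^3 = 944371/2 = 472185.5

For each 3-subset S of vertices (there are C(284, 3) = 3777484 such S), let X_S = 1 if S induces a K_3 (all C(3, 2) = 3 edges present). Then P(X_S = 1) = (1/2)^3 = 1/8. By linearity of expectation, E[# K_3] = C(284, 3) · (1/2)^3 = 3777484 / 8 = 944371/2 = 472185.5.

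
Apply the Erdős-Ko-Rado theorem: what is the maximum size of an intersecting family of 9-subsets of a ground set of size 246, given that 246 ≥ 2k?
max |F| = C(245, 8) = 286853510505870

Erdős-Ko-Rado (1961): when n ≥ 2k, max |F| = C(n−1, k−1). The bound is attained by the star {A : i ∈ A} for any fixed i ∈ [n]. Here C(246−1, 9−1) = C(245, 8) = 286853510505870.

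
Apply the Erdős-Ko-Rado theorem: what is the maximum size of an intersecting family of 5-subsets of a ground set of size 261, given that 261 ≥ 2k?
max |F| = C(260, 4) = 186043585

Erdős-Ko-Rado (1961): when n ≥ 2k, max |F| = C(n−1, k−1). The bound is attained by the star {A : i ∈ A} for any fixed i ∈ [n]. Here C(261−1, 5−1) = C(260, 4) = 186043585.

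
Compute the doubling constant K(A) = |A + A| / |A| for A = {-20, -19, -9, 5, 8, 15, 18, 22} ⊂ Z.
K = |A + A| / |A| = 31/8

Enumerate A + A = {a + b : a, b ∈ A}. With |A| = 8, there are |A|^2 = 64 ordered sum pairs; collecting distinct values, A + A = {-40, -39, -38, -29, -28, -18, -15, -14, -12, -11, -5, -4, -2, -1, 2, 3, 6, 9, 10, 13, 16, 20, 23, 26, 27, 30, 33, 36, 37, 40, 44}, so |A + A| = 31. Thus K = 31/8. For comparison, the minimum possible |A + A| over all 8-element sets is 2·8 − 1 = 15 (so min K = 15/8), attained only by arithmetic progressions.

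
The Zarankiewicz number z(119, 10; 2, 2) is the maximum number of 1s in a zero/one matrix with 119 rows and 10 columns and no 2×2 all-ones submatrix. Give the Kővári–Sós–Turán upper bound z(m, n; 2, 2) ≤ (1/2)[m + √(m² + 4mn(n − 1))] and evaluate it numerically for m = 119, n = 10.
z(119, 10; 2, 2) ≤ (1/2)[119 + √(119² + 4·119·10·9)] = (1/2)[119 + √57001] = 178.8744

Kővári–Sós–Turán: let r_1, ..., r_119 be the row sums and z = Σ r_i the total number of 1s. Each pair of columns can share at most one row with both entries 1 (else a 2×2 all-ones block appears), so Σ_i C(r_i, 2) ≤ C(10, 2) = 45. By convexity Σ_i C(r_i, 2) ≥ 119·C(z/119, 2) = z(z − 119)/(2·119), giving z² − 119z − 119·10·9 ≤ 0 and hence z ≤ (1/2)[119 + √(14161 + 4·10710)] = (1/2)[119 + √57001] ≈ (1/2)(119 + 238.7488) = 178.8744.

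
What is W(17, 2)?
W(17, 2) = 17 + 1 = 18

A 2-term AP is any pair of integers, so a monochromatic 2-AP exists iff some colour is used at least twice. With 17 colours, the colouring i ↦ i on {1, ..., 17} uses each colour once, avoiding any monochromatic pair, so W(17, 2) > 17. For {1, ..., 18}, pigeonhole forces two integers of the same colour, which form a monochromatic 2-AP. Hence W(17, 2) = 18.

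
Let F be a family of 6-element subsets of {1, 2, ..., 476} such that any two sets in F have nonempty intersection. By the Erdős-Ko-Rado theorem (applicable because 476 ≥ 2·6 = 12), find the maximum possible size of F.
max |F| = C(475, 5) = 197294396970

The Erdős-Ko-Rado theorem states: for n ≥ 2k, an intersecting family of k-subsets of an n-element set has size at most C(n − 1, k − 1), with equality for 'star' families {A ⊆ [n] : |A| = k, i ∈ A} (fix an element i). For n = 476, k = 6: C(475, 5) = 197294396970.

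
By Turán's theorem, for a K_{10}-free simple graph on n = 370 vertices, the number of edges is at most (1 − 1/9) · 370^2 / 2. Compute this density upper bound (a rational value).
Turán density bound = (8/9) · 370^2/2 = 547600/9 ≈ 60844.4444

Turán's theorem: ex(n, K_{r+1}) is achieved by the complete r-partite Turán graph T(n, r) with parts as balanced as possible, and is at most (1 − 1/r) · n^2/2. For r = 9, n = 370: the density bound is (8/9) · 136900/2 = 547600/9 ≈ 60844.4444. The integer-valued extremum is e(T(370, 9)) = 60844, which is strictly less than the density bound 547600/9 since 9 ∤ 370 (the parts of T(370, 9) cannot all be equal).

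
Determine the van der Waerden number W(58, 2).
W(58, 2) = 58 + 1 = 59

A 2-term AP is any pair of integers, so a monochromatic 2-AP exists iff some colour is used at least twice. With 58 colours, the colouring i ↦ i on {1, ..., 58} uses each colour once, avoiding any monochromatic pair, so W(58, 2) > 58. For {1, ..., 59}, pigeonhole forces two integers of the same colour, which form a monochromatic 2-AP. Hence W(58, 2) = 59.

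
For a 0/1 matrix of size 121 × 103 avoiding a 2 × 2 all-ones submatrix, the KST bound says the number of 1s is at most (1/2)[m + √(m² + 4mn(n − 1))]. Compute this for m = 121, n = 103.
z(121, 103; 2, 2) ≤ (1/2)[121 + √(121² + 4·121·103·102)] = (1/2)[121 + √5099545] = 1189.6086

Kővári–Sós–Turán: let r_1, ..., r_121 be the row sums and z = Σ r_i the total number of 1s. Each pair of columns can share at most one row with both entries 1 (else a 2×2 all-ones block appears), so Σ_i C(r_i, 2) ≤ C(103, 2) = 5253. By convexity Σ_i C(r_i, 2) ≥ 121·C(z/121, 2) = z(z − 121)/(2·121), giving z² − 121z − 121·103·102 ≤ 0 and hence z ≤ (1/2)[121 + √(14641 + 4·1271226)] = (1/2)[121 + √5099545] ≈ (1/2)(121 + 2258.2172) = 1189.6086.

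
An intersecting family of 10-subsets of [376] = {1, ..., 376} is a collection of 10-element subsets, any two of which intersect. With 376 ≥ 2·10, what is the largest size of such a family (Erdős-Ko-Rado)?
max |F| = C(375, 9) = 366866022765580250

Erdős-Ko-Rado (1961): when n ≥ 2k, max |F| = C(n−1, k−1). The bound is attained by the star {A : i ∈ A} for any fixed i ∈ [n]. Here C(376−1, 10−1) = C(375, 9) = 366866022765580250.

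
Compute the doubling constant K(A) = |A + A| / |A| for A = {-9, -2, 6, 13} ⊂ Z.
K = |A + A| / |A| = 9/4

Enumerate A + A = {a + b : a, b ∈ A}. With |A| = 4, there are |A|^2 = 16 ordered sum pairs; collecting distinct values, A + A = {-18, -11, -4, -3, 4, 11, 12, 19, 26}, so |A + A| = 9. Thus K = 9/4. For comparison, the minimum possible |A + A| over all 4-element sets is 2·4 − 1 = 7 (so min K = 7/4), attained only by arithmetic progressions.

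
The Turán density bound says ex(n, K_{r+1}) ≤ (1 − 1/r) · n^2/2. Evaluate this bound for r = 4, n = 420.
Turán density bound = (3/4) · 420^2/2 = 66150

Turán's theorem: ex(n, K_{r+1}) is achieved by the complete r-partite Turán graph T(n, r) with parts as balanced as possible, and is at most (1 − 1/r) · n^2/2. For r = 4, n = 420: the density bound is (3/4) · 176400/2 = 66150. Since 4 ∣ 420, the Turán graph T(420, 4) has parts of equal size 105, and its edge count e(T(420, 4)) = 66150 attains the density bound exactly.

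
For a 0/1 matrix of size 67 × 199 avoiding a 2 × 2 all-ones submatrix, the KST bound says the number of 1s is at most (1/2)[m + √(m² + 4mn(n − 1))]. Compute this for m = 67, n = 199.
z(67, 199; 2, 2) ≤ (1/2)[67 + √(67² + 4·67·199·198)] = (1/2)[67 + √10564225] = 1658.6327

Kővári–Sós–Turán: let r_1, ..., r_67 be the row sums and z = Σ r_i the total number of 1s. Each pair of columns can share at most one row with both entries 1 (else a 2×2 all-ones block appears), so Σ_i C(r_i, 2) ≤ C(199, 2) = 19701. By convexity Σ_i C(r_i, 2) ≥ 67·C(z/67, 2) = z(z − 67)/(2·67), giving z² − 67z − 67·199·198 ≤ 0 and hence z ≤ (1/2)[67 + √(4489 + 4·2639934)] = (1/2)[67 + √10564225] ≈ (1/2)(67 + 3250.2654) = 1658.6327.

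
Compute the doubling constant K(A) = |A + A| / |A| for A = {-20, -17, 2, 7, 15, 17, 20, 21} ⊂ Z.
K = |A + A| / |A| = 33/8

Enumerate A + A = {a + b : a, b ∈ A}. With |A| = 8, there are |A|^2 = 64 ordered sum pairs; collecting distinct values, A + A = {-40, -37, -34, -18, -15, -13, -10, -5, -3, -2, 0, 1, 3, 4, 9, 14, 17, 19, 22, 23, 24, 27, 28, 30, 32, 34, 35, 36, 37, 38, 40, 41, 42}, so |A + A| = 33. Thus K = 33/8. For comparison, the minimum possible |A + A| over all 8-element sets is 2·8 − 1 = 15 (so min K = 15/8), attained only by arithmetic progressions.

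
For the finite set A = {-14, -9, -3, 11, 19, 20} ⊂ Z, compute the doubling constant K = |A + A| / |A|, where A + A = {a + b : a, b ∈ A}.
K = |A + A| / |A| = 21/6 = 7/2

Enumerate A + A = {a + b : a, b ∈ A}. With |A| = 6, there are |A|^2 = 36 ordered sum pairs; collecting distinct values, A + A = {-28, -23, -18, -17, -12, -6, -3, 2, 5, 6, 8, 10, 11, 16, 17, 22, 30, 31, 38, 39, 40}, so |A + A| = 21. Thus K = 21/6 = 7/2. For comparison, the minimum possible |A + A| over all 6-element sets is 2·6 − 1 = 11 (so min K = 11/6), attained only by arithmetic progressions.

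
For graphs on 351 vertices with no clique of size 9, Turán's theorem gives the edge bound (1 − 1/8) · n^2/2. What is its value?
Turán density bound = (7/8) · 351^2/2 = 862407/16 ≈ 53900.4375

Turán's theorem: ex(n, K_{r+1}) is achieved by the complete r-partite Turán graph T(n, r) with parts as balanced as possible, and is at most (1 − 1/r) · n^2/2. For r = 8, n = 351: the density bound is (7/8) · 123201/2 = 862407/16 ≈ 53900.4375. The integer-valued extremum is e(T(351, 8)) = 53900, which is strictly less than the density bound 862407/16 since 8 ∤ 351 (the parts of T(351, 8) cannot all be equal).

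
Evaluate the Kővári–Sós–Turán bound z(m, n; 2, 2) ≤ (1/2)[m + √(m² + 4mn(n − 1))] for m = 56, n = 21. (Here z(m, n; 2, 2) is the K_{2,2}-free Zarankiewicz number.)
z(56, 21; 2, 2) ≤ (1/2)[56 + √(56² + 4·56·21·20)] = (1/2)[56 + √97216] = 183.8974

Kővári–Sós–Turán: let r_1, ..., r_56 be the row sums and z = Σ r_i the total number of 1s. Each pair of columns can share at most one row with both entries 1 (else a 2×2 all-ones block appears), so Σ_i C(r_i, 2) ≤ C(21, 2) = 210. By convexity Σ_i C(r_i, 2) ≥ 56·C(z/56, 2) = z(z − 56)/(2·56), giving z² − 56z − 56·21·20 ≤ 0 and hence z ≤ (1/2)[56 + √(3136 + 4·23520)] = (1/2)[56 + √97216] ≈ (1/2)(56 + 311.7948) = 183.8974.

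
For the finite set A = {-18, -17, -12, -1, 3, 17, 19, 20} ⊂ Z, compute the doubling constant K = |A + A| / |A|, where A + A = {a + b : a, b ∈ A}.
K = |A + A| / |A| = 34/8 = 17/4

Enumerate A + A = {a + b : a, b ∈ A}. With |A| = 8, there are |A|^2 = 64 ordered sum pairs; collecting distinct values, A + A = {-36, -35, -34, -30, -29, -24, -19, -18, -15, -14, -13, -9, -2, -1, 0, 1, 2, 3, 5, 6, 7, 8, 16, 18, 19, 20, 22, 23, 34, 36, 37, 38, 39, 40}, so |A + A| = 34. Thus K = 34/8 = 17/4. For comparison, the minimum possible |A + A| over all 8-element sets is 2·8 − 1 = 15 (so min K = 15/8), attained only by arithmetic progressions.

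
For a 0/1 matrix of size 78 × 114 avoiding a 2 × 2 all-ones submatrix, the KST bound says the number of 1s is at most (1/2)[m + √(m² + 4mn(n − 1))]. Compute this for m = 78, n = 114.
z(78, 114; 2, 2) ≤ (1/2)[78 + √(78² + 4·78·114·113)] = (1/2)[78 + √4025268] = 1042.1535

Kővári–Sós–Turán: let r_1, ..., r_78 be the row sums and z = Σ r_i the total number of 1s. Each pair of columns can share at most one row with both entries 1 (else a 2×2 all-ones block appears), so Σ_i C(r_i, 2) ≤ C(114, 2) = 6441. By convexity Σ_i C(r_i, 2) ≥ 78·C(z/78, 2) = z(z − 78)/(2·78), giving z² − 78z − 78·114·113 ≤ 0 and hence z ≤ (1/2)[78 + √(6084 + 4·1004796)] = (1/2)[78 + √4025268] ≈ (1/2)(78 + 2006.3071) = 1042.1535.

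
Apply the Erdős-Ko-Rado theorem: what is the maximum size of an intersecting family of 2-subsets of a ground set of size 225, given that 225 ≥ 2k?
max |F| = C(224, 1) = 224

Erdős-Ko-Rado (1961): when n ≥ 2k, max |F| = C(n−1, k−1). The bound is attained by the star {A : i ∈ A} for any fixed i ∈ [n]. Here C(225−1, 2−1) = C(224, 1) = 224.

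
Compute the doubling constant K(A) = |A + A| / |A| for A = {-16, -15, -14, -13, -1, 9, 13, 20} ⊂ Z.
K = |A + A| / |A| = 32/8 = 4

Enumerate A + A = {a + b : a, b ∈ A}. With |A| = 8, there are |A|^2 = 64 ordered sum pairs; collecting distinct values, A + A = {-32, -31, -30, -29, -28, -27, -26, -17, -16, -15, -14, -7, -6, -5, -4, -3, -2, -1, 0, 4, 5, 6, 7, 8, 12, 18, 19, 22, 26, 29, 33, 40}, so |A + A| = 32. Thus K = 32/8 = 4. For comparison, the minimum possible |A + A| over all 8-element sets is 2·8 − 1 = 15 (so min K = 15/8), attained only by arithmetic progressions.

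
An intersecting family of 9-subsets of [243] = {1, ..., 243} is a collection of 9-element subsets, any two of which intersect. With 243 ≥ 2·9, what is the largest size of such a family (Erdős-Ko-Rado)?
max |F| = C(242, 8) = 259553085535810

The Erdős-Ko-Rado theorem states: for n ≥ 2k, an intersecting family of k-subsets of an n-element set has size at most C(n − 1, k − 1), with equality for 'star' families {A ⊆ [n] : |A| = k, i ∈ A} (fix an element i). For n = 243, k = 9: C(242, 8) = 259553085535810.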